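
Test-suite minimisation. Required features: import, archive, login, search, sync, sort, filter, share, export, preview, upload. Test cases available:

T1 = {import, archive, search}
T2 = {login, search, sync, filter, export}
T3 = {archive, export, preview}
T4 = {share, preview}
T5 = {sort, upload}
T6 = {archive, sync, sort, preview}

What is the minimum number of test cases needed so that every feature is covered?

T1, T2, T4, T5 together cover {import, archive, login, search, sync, sort, filter, share, export, preview, upload} — every feature.
No 3 of the 6 test cases cover everything (all 20 triples fall short), so 4 is minimum.
Greedy (largest uncovered first) would take T2, T6, T1, T4, T5 — 5 test cases — but 4 suffice.

4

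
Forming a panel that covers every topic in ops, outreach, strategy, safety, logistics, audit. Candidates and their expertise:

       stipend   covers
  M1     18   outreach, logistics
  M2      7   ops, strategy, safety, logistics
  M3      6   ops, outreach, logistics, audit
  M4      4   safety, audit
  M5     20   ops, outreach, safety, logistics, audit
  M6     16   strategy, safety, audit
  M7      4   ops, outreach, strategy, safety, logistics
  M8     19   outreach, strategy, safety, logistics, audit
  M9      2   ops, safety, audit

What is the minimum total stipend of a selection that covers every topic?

6

M7, M9 cover every topic at stipend 4 + 2 = 6.
Any cover uses at least 2 members; among all covering selections none totals below 6.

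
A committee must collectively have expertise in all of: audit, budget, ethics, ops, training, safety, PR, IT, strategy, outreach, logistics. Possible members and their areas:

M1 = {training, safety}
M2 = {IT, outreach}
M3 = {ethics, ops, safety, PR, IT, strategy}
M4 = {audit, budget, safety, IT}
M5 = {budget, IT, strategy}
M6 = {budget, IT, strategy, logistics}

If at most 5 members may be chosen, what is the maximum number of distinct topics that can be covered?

11

Choosing M1, M2, M3, M4, M6 covers {audit, budget, ethics, ops, training, safety, PR, IT, strategy, outreach, logistics} — 11 topics.
That is all 11 topics.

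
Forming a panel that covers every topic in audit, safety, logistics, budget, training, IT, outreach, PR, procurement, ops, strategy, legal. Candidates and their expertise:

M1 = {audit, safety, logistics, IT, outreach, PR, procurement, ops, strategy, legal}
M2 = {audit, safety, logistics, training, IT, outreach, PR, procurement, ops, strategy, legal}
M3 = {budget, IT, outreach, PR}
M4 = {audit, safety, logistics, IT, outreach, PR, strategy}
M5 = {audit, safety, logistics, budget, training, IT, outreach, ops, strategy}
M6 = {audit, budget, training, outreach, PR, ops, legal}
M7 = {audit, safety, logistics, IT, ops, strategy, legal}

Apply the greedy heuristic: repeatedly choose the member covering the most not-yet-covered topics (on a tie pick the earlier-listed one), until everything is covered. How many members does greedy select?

2

Pick 1: M2 covers 11 new topics (audit, safety, logistics, training, IT, outreach, PR, procurement, ops, strategy, legal).
Pick 2: M3 covers 1 new topics (budget).
Greedy uses 2 members.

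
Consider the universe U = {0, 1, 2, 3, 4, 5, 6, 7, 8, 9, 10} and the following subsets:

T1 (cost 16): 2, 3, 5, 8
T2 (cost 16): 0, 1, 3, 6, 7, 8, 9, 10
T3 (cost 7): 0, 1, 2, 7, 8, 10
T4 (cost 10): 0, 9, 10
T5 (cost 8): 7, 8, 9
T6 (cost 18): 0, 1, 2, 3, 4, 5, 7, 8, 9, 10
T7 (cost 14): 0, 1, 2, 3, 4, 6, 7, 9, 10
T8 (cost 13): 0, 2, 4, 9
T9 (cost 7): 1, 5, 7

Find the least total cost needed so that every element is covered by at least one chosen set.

28

T3, T7, T9 cover every element at cost 7 + 14 + 7 = 28.
Any cover uses at least 2 sets; among all covering selections none totals below 28.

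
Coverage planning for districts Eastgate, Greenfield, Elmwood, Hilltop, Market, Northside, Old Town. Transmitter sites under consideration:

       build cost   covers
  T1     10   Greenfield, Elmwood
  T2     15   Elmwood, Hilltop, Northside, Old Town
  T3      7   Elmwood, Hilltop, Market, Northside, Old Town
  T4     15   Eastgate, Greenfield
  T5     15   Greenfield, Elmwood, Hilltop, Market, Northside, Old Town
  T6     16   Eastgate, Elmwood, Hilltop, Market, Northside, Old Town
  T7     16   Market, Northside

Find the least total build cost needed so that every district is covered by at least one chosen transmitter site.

22

T3, T4 cover every district at build cost 7 + 15 = 22.
Any cover uses at least 2 transmitter sites; among all covering selections none totals below 22.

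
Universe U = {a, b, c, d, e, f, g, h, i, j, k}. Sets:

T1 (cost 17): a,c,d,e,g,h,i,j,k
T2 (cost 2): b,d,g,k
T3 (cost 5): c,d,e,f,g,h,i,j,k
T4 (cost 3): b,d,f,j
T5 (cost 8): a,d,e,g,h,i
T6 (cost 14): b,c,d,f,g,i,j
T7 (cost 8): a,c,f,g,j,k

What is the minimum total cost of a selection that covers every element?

T2, T3, T5 cover every element at cost 2 + 5 + 8 = 15.
Any cover uses at least 2 sets; among all covering selections none totals below 15.

15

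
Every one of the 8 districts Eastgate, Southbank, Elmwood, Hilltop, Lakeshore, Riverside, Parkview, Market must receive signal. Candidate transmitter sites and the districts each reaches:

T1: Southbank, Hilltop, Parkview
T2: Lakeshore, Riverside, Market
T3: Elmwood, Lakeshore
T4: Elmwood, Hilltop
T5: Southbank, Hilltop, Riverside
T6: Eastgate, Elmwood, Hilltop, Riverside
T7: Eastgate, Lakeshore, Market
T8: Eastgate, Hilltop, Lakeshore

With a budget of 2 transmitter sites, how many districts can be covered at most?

6

Choosing T1, T2 covers {Southbank, Hilltop, Lakeshore, Riverside, Parkview, Market} — 6 districts.
No choice of 2 transmitter sites does better; here Eastgate, Elmwood are left uncovered.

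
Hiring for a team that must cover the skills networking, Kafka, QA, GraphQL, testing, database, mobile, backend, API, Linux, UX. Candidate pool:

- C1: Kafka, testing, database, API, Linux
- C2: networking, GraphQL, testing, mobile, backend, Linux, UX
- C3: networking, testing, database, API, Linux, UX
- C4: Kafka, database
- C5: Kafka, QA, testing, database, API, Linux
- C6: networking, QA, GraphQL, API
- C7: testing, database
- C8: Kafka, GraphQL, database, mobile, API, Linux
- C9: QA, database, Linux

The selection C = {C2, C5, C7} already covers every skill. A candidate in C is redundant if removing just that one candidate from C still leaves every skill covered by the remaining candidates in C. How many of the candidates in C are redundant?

1

Drop C2: networking, GraphQL, mobile, backend, … uncovered — not redundant.
Drop C5: Kafka, QA, API uncovered — not redundant.
Drop C7: the rest still cover every skill — redundant.
1 redundant: C7.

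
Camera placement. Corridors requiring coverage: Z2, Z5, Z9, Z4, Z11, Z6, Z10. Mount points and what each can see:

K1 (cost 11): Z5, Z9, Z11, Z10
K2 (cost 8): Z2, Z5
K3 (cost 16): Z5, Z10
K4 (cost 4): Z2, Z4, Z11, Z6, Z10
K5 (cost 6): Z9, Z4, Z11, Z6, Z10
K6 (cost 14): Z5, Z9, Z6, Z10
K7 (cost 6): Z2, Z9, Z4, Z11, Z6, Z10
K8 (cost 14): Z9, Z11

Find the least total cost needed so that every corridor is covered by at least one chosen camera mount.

K2, K5 cover every corridor at cost 8 + 6 = 14.
Any cover uses at least 2 camera mounts; among all covering selections none totals below 14.
Greedy by coverage-per-cost would pick K4, K1 for 15 — worse than the optimum 14.

14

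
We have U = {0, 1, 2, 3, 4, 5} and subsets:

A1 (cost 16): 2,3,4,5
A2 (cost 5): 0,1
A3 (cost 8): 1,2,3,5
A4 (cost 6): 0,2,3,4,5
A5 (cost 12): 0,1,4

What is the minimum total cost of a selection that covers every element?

11

A2, A4 cover every element at cost 5 + 6 = 11.
Any cover uses at least 2 sets; among all covering selections none totals below 11.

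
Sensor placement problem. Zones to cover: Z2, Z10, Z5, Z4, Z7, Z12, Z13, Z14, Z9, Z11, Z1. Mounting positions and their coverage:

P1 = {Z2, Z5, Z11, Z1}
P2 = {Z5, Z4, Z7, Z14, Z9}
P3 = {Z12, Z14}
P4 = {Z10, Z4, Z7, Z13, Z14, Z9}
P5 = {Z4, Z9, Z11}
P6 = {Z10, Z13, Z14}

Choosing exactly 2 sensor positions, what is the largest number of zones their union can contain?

10

Choosing P1, P4 covers {Z2, Z10, Z5, Z4, Z7, Z13, Z14, Z9, Z11, Z1} — 10 zones.
No choice of 2 sensor positions does better; here Z12 is left uncovered.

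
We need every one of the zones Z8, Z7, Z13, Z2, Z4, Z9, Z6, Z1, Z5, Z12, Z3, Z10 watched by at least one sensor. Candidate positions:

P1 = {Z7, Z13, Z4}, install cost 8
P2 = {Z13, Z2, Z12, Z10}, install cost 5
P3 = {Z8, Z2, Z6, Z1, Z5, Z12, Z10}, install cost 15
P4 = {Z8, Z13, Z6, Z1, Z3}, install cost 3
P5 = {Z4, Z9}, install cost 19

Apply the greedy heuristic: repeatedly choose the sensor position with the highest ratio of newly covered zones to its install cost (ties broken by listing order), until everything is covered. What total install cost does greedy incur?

50

Pick 1: P4 adds 5 new (Z8, Z13, Z6, Z1, Z3) at install cost 3 (ratio 5/3).
Pick 2: P2 adds 3 new (Z2, Z12, Z10) at install cost 5 (ratio 3/5).
Pick 3: P1 adds 2 new (Z7, Z4) at install cost 8 (ratio 2/8).
Pick 4: P3 adds 1 new (Z5) at install cost 15 (ratio 1/15).
Pick 5: P5 adds 1 new (Z9) at install cost 19 (ratio 1/19).
Greedy total install cost: 3 + 5 + 8 + 15 + 19 = 50. (The true optimum is 45, so greedy overshoots here.)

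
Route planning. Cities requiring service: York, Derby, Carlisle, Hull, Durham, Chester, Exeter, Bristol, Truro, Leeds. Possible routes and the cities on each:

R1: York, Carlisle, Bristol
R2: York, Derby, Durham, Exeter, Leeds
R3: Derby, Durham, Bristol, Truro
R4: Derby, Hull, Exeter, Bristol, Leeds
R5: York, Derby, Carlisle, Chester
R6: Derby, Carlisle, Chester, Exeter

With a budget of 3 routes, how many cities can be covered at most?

10

Choosing R3, R4, R5 covers {York, Derby, Carlisle, Hull, Durham, Chester, Exeter, Bristol, Truro, Leeds} — 10 cities.
That is all 10 cities.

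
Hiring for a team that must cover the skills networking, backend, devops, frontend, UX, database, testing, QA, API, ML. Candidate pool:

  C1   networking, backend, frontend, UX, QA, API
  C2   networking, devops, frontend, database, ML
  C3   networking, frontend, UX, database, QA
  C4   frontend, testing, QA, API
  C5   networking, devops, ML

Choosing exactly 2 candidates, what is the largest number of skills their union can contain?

9

Choosing C1, C2 covers {networking, backend, devops, frontend, UX, database, QA, API, ML} — 9 skills.
No choice of 2 candidates does better; here testing is left uncovered.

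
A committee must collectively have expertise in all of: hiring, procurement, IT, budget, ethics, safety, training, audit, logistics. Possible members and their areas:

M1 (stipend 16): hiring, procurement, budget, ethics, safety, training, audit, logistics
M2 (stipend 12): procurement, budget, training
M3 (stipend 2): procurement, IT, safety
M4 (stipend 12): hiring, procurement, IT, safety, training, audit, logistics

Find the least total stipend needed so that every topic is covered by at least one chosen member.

M1, M3 cover every topic at stipend 16 + 2 = 18.
Any cover uses at least 2 members; among all covering selections none totals below 18.

18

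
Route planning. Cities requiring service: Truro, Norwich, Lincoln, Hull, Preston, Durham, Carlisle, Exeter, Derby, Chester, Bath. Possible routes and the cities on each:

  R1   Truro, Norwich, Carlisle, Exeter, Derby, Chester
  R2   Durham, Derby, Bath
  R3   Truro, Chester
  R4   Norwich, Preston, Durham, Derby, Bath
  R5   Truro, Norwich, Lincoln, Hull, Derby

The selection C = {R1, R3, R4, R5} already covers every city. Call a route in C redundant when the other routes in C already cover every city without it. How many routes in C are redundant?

1

Drop R1: Carlisle, Exeter uncovered — not redundant.
Drop R3: the rest still cover every city — redundant.
Drop R4: Preston, Durham, Bath uncovered — not redundant.
Drop R5: Lincoln, Hull uncovered — not redundant.
1 redundant: R3.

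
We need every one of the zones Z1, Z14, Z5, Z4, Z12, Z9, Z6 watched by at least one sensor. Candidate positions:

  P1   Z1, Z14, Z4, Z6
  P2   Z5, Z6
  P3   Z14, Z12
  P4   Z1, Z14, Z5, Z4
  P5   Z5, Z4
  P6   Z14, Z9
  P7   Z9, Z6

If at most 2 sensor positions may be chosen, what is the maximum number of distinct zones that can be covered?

6

Choosing P4, P7 covers {Z1, Z14, Z5, Z4, Z9, Z6} — 6 zones.
No choice of 2 sensor positions does better; here Z12 is left uncovered.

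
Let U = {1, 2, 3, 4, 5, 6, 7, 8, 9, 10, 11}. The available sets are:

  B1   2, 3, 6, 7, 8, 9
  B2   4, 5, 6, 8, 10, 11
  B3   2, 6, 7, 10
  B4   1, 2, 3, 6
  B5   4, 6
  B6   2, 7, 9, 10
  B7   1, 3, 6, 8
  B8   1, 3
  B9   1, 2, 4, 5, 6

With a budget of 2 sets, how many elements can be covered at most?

Choosing B1, B2 covers {2, 3, 4, 5, 6, 7, 8, 9, 10, 11} — 10 elements.
No choice of 2 sets does better; here 1 is left uncovered.

10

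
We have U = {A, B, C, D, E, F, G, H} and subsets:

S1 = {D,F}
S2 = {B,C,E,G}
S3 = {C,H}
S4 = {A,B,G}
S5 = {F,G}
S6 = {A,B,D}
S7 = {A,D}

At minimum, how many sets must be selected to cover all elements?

4

S1, S2, S3, S4 together cover {A, B, C, D, E, F, G, H} — every element.
No 3 of the 7 sets cover everything (all 35 triples fall short), so 4 is minimum.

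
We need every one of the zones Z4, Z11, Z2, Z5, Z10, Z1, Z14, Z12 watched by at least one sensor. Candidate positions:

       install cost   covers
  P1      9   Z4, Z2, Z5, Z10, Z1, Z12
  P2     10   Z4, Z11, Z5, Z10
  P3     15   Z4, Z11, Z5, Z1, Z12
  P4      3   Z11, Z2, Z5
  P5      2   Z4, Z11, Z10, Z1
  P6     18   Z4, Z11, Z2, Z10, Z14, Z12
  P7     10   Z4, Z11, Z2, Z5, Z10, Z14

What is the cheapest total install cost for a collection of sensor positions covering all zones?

19

P1, P7 cover every zone at install cost 9 + 10 = 19.
Any cover uses at least 2 sensor positions; among all covering selections none totals below 19.
Greedy by coverage-per-install cost would pick P5, P4, P1, P7 for 24 — worse than the optimum 19.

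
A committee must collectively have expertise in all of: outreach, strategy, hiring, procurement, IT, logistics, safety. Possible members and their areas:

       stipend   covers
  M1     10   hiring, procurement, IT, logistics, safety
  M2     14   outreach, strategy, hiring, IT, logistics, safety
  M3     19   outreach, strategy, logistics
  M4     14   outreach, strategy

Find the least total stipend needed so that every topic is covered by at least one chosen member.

M1, M2 cover every topic at stipend 10 + 14 = 24.
Any cover uses at least 2 members; among all covering selections none totals below 24.

24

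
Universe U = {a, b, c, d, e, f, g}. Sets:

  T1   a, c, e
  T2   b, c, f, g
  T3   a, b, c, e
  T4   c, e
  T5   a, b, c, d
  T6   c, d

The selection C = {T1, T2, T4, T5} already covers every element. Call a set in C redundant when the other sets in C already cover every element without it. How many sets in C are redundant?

2

Drop T1: the rest still cover every element — redundant.
Drop T2: f, g uncovered — not redundant.
Drop T4: the rest still cover every element — redundant.
Drop T5: d uncovered — not redundant.
2 redundant: T1, T4.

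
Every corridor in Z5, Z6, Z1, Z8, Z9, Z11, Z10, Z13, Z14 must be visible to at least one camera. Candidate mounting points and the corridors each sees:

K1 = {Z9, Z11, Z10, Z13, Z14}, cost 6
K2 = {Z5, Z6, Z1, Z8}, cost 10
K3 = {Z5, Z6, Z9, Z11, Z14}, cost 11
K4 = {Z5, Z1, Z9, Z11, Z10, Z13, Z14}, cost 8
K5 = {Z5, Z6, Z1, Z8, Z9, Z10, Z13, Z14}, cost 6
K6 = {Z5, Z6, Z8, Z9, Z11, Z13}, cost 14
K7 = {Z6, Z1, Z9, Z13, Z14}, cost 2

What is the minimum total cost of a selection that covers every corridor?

K1, K5 cover every corridor at cost 6 + 6 = 12.
Any cover uses at least 2 camera mounts; among all covering selections none totals below 12.
Greedy by coverage-per-cost would pick K7, K5, K1 for 14 — worse than the optimum 12.

12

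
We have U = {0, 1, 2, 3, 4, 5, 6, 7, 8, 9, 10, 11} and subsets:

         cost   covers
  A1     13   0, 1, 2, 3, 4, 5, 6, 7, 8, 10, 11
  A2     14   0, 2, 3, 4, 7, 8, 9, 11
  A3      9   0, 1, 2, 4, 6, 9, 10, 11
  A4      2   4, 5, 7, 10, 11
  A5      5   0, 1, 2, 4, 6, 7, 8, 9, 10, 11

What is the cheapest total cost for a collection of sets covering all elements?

A1, A5 cover every element at cost 13 + 5 = 18.
Any cover uses at least 2 sets; among all covering selections none totals below 18.
Greedy by coverage-per-cost would pick A4, A5, A1 for 20 — worse than the optimum 18.

18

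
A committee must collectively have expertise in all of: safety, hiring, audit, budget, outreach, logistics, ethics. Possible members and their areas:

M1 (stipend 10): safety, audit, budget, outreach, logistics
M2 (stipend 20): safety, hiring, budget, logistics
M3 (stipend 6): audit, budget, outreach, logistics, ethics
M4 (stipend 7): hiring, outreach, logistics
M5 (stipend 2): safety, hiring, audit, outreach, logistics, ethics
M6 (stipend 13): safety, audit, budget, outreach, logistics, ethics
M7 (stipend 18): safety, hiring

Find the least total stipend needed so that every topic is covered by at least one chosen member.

M3, M5 cover every topic at stipend 6 + 2 = 8.
Any cover uses at least 2 members; among all covering selections none totals below 8.

8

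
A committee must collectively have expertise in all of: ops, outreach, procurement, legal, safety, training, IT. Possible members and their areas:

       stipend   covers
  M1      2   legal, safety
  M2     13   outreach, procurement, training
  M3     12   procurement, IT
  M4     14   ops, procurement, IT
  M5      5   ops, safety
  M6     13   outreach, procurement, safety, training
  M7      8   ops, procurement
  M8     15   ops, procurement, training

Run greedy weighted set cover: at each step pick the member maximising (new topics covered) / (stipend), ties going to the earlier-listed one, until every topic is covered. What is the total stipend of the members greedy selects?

35

Pick 1: M1 adds 2 new (legal, safety) at stipend 2 (ratio 2/2).
Pick 2: M7 adds 2 new (ops, procurement) at stipend 8 (ratio 2/8).
Pick 3: M2 adds 2 new (outreach, training) at stipend 13 (ratio 2/13).
Pick 4: M3 adds 1 new (IT) at stipend 12 (ratio 1/12).
Greedy total stipend: 2 + 8 + 13 + 12 = 35. (The true optimum is 29, so greedy overshoots here.)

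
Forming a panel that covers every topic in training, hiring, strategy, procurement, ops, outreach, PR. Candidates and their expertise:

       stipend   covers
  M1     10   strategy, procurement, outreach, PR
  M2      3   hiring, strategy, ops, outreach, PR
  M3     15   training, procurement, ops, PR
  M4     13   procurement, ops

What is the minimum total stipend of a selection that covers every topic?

18

M2, M3 cover every topic at stipend 3 + 15 = 18.
Any cover uses at least 2 members; among all covering selections none totals below 18.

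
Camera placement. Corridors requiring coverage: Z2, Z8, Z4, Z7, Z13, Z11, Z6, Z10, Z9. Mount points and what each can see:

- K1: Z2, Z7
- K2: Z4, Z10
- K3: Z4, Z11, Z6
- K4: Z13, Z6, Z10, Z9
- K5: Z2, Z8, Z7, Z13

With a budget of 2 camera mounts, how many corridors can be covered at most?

7

Choosing K3, K5 covers {Z2, Z8, Z4, Z7, Z13, Z11, Z6} — 7 corridors.
No choice of 2 camera mounts does better; here Z10, Z9 are left uncovered.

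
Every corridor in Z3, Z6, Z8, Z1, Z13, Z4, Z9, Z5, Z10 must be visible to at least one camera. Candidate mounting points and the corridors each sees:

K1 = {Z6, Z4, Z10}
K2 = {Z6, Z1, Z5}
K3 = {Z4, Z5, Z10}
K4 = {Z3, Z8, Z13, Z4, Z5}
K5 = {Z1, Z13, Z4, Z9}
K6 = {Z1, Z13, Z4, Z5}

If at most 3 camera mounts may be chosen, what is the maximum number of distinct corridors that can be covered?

Choosing K1, K4, K5 covers {Z3, Z6, Z8, Z1, Z13, Z4, Z9, Z5, Z10} — 9 corridors.
That is all 9 corridors.

9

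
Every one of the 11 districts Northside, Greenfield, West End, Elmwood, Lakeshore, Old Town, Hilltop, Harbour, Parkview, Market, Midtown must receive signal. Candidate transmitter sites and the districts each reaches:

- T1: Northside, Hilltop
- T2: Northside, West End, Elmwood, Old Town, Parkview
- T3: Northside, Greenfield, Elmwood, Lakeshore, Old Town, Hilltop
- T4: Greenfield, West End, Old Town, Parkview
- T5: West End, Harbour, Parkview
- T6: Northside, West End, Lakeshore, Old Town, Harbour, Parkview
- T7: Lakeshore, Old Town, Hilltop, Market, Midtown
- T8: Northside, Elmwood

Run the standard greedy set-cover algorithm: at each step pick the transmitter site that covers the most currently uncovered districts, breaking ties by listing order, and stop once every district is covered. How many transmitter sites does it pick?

Pick 1: T3 covers 6 new districts (Northside, Greenfield, Elmwood, Lakeshore, Old Town, Hilltop).
Pick 2: T5 covers 3 new districts (West End, Harbour, Parkview).
Pick 3: T7 covers 2 new districts (Market, Midtown).
Greedy uses 3 transmitter sites.

3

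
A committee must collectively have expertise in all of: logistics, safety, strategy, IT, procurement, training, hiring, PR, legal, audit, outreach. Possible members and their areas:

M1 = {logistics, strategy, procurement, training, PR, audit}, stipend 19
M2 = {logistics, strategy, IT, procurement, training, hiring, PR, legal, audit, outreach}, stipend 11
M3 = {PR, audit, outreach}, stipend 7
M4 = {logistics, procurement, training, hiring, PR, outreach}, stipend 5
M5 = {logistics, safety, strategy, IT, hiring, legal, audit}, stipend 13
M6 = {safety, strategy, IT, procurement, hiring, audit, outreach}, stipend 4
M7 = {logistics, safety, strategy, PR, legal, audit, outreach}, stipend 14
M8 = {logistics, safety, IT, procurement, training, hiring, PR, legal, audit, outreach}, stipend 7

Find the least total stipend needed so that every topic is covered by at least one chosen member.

M6, M8 cover every topic at stipend 4 + 7 = 11.
Any cover uses at least 2 members; among all covering selections none totals below 11.
Greedy by coverage-per-stipend would pick M6, M4, M8 for 16 — worse than the optimum 11.

11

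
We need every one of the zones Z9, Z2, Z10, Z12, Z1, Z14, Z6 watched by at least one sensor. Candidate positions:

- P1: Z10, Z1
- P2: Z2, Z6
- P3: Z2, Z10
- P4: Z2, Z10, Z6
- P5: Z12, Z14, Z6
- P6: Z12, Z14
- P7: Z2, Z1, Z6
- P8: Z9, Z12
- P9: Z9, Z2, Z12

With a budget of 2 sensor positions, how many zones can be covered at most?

Choosing P1, P5 covers {Z10, Z12, Z1, Z14, Z6} — 5 zones.
No choice of 2 sensor positions does better; here Z9, Z2 are left uncovered.

5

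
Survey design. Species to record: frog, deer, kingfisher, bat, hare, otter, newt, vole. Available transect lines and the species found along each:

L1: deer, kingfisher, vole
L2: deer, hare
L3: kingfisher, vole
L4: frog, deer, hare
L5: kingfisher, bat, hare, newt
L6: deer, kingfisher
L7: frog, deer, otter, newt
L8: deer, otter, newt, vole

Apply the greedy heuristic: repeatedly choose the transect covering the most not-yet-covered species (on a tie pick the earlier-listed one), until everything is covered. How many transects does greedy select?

3

Pick 1: L5 covers 4 new species (kingfisher, bat, hare, newt).
Pick 2: L7 covers 3 new species (frog, deer, otter).
Pick 3: L1 covers 1 new species (vole).
Greedy uses 3 transects.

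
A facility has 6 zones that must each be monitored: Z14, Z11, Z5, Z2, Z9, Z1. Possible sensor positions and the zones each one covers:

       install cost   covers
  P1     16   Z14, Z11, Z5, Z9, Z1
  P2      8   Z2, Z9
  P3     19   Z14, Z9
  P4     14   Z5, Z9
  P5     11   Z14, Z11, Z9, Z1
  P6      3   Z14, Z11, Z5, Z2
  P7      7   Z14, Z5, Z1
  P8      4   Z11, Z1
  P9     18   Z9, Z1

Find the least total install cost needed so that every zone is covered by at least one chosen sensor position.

P5, P6 cover every zone at install cost 11 + 3 = 14.
Any cover uses at least 2 sensor positions; among all covering selections none totals below 14.
Greedy by coverage-per-install cost would pick P6, P8, P2 for 15 — worse than the optimum 14.

14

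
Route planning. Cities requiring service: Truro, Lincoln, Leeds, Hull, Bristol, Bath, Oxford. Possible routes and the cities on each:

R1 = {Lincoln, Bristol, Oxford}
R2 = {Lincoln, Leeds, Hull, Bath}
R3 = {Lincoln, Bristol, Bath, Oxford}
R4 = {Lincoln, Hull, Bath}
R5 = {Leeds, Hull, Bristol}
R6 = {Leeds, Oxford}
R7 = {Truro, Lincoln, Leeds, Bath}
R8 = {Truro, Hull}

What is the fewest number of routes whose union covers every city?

3

R1, R2, R7 together cover {Truro, Lincoln, Leeds, Hull, Bristol, Bath, Oxford} — every city.
No 2 of the 8 routes cover everything (all 28 pairs fall short), so 3 is minimum.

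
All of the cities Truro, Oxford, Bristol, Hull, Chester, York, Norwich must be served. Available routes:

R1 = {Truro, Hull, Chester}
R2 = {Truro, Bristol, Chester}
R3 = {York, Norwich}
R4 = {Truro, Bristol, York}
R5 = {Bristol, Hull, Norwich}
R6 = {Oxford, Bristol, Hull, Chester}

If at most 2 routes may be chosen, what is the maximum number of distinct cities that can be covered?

Choosing R3, R6 covers {Oxford, Bristol, Hull, Chester, York, Norwich} — 6 cities.
No choice of 2 routes does better; here Truro is left uncovered.

6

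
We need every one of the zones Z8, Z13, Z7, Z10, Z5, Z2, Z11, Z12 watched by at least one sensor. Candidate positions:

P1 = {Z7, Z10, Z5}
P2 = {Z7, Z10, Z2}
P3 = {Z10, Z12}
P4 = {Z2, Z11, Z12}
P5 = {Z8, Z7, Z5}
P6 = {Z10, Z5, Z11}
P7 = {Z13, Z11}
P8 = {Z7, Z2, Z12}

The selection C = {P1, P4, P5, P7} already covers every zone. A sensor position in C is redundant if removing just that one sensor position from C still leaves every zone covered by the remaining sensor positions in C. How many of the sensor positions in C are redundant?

0

Drop P1: Z10 uncovered — not redundant.
Drop P4: Z2, Z12 uncovered — not redundant.
Drop P5: Z8 uncovered — not redundant.
Drop P7: Z13 uncovered — not redundant.
None of the sensor positions in C is redundant.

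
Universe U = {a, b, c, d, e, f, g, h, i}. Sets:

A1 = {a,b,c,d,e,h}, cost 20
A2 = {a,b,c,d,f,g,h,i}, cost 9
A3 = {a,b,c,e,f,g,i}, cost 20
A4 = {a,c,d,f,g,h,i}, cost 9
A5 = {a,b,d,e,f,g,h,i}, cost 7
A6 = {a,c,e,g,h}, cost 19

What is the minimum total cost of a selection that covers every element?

A2, A5 cover every element at cost 9 + 7 = 16.
Any cover uses at least 2 sets; among all covering selections none totals below 16.

16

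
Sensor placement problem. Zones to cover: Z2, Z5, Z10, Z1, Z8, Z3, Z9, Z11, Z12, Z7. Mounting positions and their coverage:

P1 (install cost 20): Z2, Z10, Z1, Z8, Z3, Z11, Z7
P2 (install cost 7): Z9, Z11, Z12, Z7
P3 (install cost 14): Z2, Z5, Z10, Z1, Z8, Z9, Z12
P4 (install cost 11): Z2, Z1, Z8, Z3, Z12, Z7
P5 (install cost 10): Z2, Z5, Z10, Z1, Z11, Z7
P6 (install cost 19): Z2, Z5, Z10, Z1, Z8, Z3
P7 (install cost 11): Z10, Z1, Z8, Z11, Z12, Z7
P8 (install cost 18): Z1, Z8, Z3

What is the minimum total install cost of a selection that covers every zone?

26

P2, P6 cover every zone at install cost 7 + 19 = 26.
Any cover uses at least 2 sensor positions; among all covering selections none totals below 26.
Greedy by coverage-per-install cost would pick P5, P2, P4 for 28 — worse than the optimum 26.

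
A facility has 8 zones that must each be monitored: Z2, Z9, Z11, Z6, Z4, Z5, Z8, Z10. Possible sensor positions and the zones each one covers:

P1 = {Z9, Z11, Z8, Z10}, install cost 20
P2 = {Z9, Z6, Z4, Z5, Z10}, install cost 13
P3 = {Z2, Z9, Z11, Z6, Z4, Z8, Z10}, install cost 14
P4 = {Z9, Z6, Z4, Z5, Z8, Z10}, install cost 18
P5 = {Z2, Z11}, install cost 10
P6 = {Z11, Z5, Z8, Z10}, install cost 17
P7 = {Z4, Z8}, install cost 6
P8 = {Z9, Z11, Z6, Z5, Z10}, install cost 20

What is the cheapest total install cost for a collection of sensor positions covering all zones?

27

P2, P3 cover every zone at install cost 13 + 14 = 27.
Any cover uses at least 2 sensor positions; among all covering selections none totals below 27.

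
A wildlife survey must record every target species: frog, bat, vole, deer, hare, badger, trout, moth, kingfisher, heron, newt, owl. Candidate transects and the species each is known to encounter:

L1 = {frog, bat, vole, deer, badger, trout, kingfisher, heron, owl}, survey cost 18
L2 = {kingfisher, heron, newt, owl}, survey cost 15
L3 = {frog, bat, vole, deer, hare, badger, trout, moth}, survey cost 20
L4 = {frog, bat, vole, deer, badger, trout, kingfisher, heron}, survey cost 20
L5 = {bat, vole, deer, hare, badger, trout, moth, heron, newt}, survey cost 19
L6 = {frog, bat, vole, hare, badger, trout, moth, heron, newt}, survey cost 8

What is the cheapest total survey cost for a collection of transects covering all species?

26

L1, L6 cover every species at survey cost 18 + 8 = 26.
Any cover uses at least 2 transects; among all covering selections none totals below 26.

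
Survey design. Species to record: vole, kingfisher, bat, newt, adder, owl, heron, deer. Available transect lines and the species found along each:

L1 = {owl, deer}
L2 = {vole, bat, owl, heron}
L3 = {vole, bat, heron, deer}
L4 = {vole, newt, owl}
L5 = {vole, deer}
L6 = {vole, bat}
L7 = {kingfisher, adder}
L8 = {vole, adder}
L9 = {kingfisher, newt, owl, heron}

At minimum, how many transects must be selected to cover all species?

L3, L4, L7 together cover {vole, kingfisher, bat, newt, adder, owl, heron, deer} — every species.
No 2 of the 9 transects cover everything (all 36 pairs fall short), so 3 is minimum.
Greedy (largest uncovered first) would take L2, L7, L1, L4 — 4 transects — but 3 suffice.

3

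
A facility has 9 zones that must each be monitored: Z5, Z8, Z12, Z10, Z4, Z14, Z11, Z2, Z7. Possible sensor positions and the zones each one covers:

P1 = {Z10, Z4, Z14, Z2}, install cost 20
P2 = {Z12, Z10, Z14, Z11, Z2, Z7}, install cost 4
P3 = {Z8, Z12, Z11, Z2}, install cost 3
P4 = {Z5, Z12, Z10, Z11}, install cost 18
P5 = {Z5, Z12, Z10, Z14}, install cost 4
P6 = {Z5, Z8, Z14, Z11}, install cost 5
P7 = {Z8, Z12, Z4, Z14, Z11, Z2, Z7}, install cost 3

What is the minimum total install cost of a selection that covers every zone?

7

P5, P7 cover every zone at install cost 4 + 3 = 7.
Any cover uses at least 2 sensor positions; among all covering selections none totals below 7.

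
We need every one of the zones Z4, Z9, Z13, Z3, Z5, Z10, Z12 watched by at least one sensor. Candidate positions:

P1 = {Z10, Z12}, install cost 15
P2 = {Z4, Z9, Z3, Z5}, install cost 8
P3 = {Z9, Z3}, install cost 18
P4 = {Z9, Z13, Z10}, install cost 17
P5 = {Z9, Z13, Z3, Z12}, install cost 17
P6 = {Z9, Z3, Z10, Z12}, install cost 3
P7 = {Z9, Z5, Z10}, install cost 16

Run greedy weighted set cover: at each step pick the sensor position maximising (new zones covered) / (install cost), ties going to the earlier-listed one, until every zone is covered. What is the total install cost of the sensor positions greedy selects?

Pick 1: P6 adds 4 new (Z9, Z3, Z10, Z12) at install cost 3 (ratio 4/3).
Pick 2: P2 adds 2 new (Z4, Z5) at install cost 8 (ratio 2/8).
Pick 3: P4 adds 1 new (Z13) at install cost 17 (ratio 1/17).
Greedy total install cost: 3 + 8 + 17 = 28.

28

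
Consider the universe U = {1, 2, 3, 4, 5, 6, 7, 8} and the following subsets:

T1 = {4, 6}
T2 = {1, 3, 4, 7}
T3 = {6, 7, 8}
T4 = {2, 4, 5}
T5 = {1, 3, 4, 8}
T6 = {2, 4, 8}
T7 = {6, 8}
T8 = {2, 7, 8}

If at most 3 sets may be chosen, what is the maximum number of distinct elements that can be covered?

Choosing T2, T3, T4 covers {1, 2, 3, 4, 5, 6, 7, 8} — 8 elements.
That is all 8 elements.

8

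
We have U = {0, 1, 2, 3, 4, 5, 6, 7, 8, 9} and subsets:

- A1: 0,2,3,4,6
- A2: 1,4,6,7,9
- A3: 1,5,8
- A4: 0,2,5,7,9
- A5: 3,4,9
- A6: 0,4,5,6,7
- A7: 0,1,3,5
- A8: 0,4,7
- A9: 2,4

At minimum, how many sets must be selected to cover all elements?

A1, A2, A3 together cover {0, 1, 2, 3, 4, 5, 6, 7, 8, 9} — every element.
No 2 of the 9 sets cover everything (all 36 pairs fall short), so 3 is minimum.

3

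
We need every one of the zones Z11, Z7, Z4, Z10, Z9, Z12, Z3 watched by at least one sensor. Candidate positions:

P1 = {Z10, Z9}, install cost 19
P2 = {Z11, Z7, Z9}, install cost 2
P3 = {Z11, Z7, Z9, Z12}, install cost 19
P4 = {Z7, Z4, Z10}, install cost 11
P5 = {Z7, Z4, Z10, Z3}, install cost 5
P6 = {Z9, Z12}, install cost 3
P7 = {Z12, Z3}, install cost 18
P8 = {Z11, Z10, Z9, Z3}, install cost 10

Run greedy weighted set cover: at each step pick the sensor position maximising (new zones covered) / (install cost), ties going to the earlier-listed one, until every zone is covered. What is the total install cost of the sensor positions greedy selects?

Pick 1: P2 adds 3 new (Z11, Z7, Z9) at install cost 2 (ratio 3/2).
Pick 2: P5 adds 3 new (Z4, Z10, Z3) at install cost 5 (ratio 3/5).
Pick 3: P6 adds 1 new (Z12) at install cost 3 (ratio 1/3).
Greedy total install cost: 2 + 5 + 3 = 10.

10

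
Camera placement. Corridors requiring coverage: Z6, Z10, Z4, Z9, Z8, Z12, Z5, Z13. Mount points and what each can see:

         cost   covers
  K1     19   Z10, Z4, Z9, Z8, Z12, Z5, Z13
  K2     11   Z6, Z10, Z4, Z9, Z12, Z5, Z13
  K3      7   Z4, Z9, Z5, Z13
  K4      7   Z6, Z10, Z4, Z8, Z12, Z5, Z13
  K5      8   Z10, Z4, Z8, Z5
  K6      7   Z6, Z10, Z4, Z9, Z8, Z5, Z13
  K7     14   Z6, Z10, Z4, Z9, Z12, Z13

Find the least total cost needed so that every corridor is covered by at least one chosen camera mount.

K3, K4 cover every corridor at cost 7 + 7 = 14.
Any cover uses at least 2 camera mounts; among all covering selections none totals below 14.

14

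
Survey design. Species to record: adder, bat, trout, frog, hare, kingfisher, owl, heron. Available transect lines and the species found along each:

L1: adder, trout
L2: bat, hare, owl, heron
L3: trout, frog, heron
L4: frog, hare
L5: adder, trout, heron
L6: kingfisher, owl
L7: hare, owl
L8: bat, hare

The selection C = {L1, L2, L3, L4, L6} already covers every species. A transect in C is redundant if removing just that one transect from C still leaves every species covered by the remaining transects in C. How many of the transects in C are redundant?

2

Drop L1: adder uncovered — not redundant.
Drop L2: bat uncovered — not redundant.
Drop L3: the rest still cover every species — redundant.
Drop L4: the rest still cover every species — redundant.
Drop L6: kingfisher uncovered — not redundant.
2 redundant: L3, L4.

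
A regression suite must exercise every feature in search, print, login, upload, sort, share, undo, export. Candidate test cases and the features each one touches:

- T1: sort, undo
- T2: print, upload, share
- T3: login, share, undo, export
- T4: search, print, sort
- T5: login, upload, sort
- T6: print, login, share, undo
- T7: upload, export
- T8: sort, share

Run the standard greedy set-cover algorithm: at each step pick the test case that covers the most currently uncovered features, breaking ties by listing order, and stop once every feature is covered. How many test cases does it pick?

Pick 1: T3 covers 4 new features (login, share, undo, export).
Pick 2: T4 covers 3 new features (search, print, sort).
Pick 3: T2 covers 1 new features (upload).
Greedy uses 3 test cases.

3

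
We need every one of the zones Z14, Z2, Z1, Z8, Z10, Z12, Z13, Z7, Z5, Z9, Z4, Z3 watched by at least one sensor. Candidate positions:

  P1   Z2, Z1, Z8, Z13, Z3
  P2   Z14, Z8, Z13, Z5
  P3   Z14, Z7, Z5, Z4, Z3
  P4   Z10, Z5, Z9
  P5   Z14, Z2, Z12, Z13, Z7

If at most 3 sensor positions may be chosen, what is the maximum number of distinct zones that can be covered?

Choosing P1, P3, P4 covers {Z14, Z2, Z1, Z8, Z10, Z13, Z7, Z5, Z9, Z4, Z3} — 11 zones.
No choice of 3 sensor positions does better; here Z12 is left uncovered.

11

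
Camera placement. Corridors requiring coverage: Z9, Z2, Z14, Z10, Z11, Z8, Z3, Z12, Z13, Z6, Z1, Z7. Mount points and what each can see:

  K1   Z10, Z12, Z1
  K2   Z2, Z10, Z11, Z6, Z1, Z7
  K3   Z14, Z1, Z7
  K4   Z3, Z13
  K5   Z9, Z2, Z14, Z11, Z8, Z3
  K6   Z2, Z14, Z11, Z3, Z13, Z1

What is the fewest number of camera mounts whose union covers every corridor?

4

K1, K2, K4, K5 together cover {Z9, Z2, Z14, Z10, Z11, Z8, Z3, Z12, Z13, Z6, Z1, Z7} — every corridor.
No 3 of the 6 camera mounts cover everything (all 20 triples fall short), so 4 is minimum.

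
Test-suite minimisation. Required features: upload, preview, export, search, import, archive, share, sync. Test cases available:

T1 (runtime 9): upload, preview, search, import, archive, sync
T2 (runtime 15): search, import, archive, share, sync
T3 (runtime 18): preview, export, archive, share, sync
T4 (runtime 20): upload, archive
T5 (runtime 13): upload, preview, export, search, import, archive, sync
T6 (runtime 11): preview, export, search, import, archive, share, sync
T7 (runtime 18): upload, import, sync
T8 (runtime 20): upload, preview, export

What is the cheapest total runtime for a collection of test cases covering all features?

T1, T6 cover every feature at runtime 9 + 11 = 20.
Any cover uses at least 2 test cases; among all covering selections none totals below 20.

20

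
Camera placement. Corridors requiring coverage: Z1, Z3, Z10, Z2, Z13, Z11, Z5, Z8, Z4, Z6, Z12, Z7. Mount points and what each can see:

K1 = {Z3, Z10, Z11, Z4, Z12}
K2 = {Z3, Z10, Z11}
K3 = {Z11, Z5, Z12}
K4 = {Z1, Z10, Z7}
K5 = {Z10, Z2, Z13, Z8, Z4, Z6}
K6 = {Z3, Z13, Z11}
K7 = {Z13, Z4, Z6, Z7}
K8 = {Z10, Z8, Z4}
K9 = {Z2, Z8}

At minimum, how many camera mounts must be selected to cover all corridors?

4

K1, K3, K4, K5 together cover {Z1, Z3, Z10, Z2, Z13, Z11, Z5, Z8, Z4, Z6, Z12, Z7} — every corridor.
No 3 of the 9 camera mounts cover everything (all 84 triples fall short), so 4 is minimum.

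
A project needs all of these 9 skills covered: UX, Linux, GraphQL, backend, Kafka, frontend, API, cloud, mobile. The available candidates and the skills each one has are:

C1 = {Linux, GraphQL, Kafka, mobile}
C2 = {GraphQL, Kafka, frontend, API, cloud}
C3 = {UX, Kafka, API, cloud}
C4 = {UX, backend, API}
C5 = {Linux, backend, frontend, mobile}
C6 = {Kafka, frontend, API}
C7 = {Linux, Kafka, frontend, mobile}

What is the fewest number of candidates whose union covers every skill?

C1, C2, C4 together cover {UX, Linux, GraphQL, backend, Kafka, frontend, API, cloud, mobile} — every skill.
No 2 of the 7 candidates cover everything (all 21 pairs fall short), so 3 is minimum.

3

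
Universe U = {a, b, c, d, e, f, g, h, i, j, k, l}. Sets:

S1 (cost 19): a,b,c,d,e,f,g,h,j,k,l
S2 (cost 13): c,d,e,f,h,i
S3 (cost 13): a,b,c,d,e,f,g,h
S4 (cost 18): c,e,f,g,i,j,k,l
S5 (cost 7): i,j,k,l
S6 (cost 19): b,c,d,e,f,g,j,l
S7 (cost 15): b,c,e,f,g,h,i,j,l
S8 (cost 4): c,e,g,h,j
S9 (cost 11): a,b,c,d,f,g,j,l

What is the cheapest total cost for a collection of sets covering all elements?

20

S3, S5 cover every element at cost 13 + 7 = 20.
Any cover uses at least 2 sets; among all covering selections none totals below 20.
Greedy by coverage-per-cost would pick S8, S9, S5 for 22 — worse than the optimum 20.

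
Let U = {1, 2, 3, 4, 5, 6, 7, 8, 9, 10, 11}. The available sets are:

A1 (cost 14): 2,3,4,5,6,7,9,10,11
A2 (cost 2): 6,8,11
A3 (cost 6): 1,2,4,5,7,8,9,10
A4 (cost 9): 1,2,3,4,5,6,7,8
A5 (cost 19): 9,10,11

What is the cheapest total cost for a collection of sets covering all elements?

A2, A3, A4 cover every element at cost 2 + 6 + 9 = 17.
Any cover uses at least 2 sets; among all covering selections none totals below 17.

17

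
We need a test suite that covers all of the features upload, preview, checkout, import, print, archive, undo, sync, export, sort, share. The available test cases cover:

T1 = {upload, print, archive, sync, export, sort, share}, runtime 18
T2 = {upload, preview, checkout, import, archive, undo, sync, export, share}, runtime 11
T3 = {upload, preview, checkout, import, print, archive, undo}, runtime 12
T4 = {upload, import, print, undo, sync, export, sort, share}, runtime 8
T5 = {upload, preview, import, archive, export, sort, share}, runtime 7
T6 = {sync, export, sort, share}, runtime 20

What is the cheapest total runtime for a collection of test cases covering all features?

19

T2, T4 cover every feature at runtime 11 + 8 = 19.
Any cover uses at least 2 test cases; among all covering selections none totals below 19.
Greedy by coverage-per-runtime would pick T4, T5, T2 for 26 — worse than the optimum 19.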